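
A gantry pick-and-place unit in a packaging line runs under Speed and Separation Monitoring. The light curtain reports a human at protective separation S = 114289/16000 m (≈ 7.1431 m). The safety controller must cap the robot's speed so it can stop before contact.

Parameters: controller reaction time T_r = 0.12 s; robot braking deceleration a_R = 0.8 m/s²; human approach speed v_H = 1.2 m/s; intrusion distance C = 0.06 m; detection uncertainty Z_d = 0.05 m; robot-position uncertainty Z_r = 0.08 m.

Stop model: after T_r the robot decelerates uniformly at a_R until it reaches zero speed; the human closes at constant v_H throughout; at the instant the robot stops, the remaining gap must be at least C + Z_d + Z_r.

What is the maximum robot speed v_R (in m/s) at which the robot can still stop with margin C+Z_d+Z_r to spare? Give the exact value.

collect terms ⇒ (5/8)·v_R² + (81/50)·v_R + (-21789/3200) = 0
  disc = (81/50)² − 4·(5/8)·(-21789/3200) = 3143529/160000 ; √disc = 1773/400
  v_R = (−(81/50) + 1773/400) / (2·(5/8)) = 9/4 m/s
check:
stop time T_s = (9/4)/(4/5) = 2.8125 s
robot in T_r: 2.2500·0.1200 = 0.2700 m
braking distance = 2.2500²/(2·0.8000) = 3.1641 m
human closes 1.2000·2.9325 = 3.5190 m
margins: 0.0600+0.0500+0.0800 = 0.1900 m
sum ≈ 0.2700+3.1641+3.5190+0.1900 ≈ 7.1431 m = S ✓

v_R_max = 9/4 m/s = 2.2500 m/s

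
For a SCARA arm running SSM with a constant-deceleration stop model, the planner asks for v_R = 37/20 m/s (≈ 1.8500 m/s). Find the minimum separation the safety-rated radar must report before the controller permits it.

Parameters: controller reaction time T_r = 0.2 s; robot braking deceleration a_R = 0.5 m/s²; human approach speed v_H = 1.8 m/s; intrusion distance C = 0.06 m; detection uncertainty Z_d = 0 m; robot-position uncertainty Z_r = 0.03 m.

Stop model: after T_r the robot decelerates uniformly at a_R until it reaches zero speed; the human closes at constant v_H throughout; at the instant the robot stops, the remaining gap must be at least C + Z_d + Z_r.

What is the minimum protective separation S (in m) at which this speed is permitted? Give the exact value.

stop time T_s = (37/20)/(1/2) = 3.7000 s
reaction-phase robot travel = 1.8500·0.2000 = 0.3700 m
robot covers 1.8500·3.7000 − ½·0.5000·3.7000² = 3.4225 m while stopping
human closes 1.8000·3.9000 = 7.0200 m
margins: 0.0600+0.0000+0.0300 = 0.0900 m
S_min ≈ 0.3700+3.4225+7.0200+0.0900  ⇒  S_min = 4361/400 m

S_min = 4361/400 m = 10.9025 m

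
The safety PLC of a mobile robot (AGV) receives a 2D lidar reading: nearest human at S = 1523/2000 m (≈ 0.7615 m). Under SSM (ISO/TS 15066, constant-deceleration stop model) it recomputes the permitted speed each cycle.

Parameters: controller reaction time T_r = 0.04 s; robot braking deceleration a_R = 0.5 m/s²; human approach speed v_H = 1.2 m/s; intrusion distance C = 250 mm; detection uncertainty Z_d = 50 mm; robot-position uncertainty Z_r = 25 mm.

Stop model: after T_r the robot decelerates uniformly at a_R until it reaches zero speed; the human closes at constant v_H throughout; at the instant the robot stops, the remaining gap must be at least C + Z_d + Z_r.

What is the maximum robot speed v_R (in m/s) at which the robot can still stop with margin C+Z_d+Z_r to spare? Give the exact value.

quadratic (1)·v² + (61/25)·v + (-777/2000) = 0
  disc = (61/25)² − 4·(1)·(-777/2000) = 18769/2500 ; √disc = 137/50
  v_R = (−(61/25) + 137/50) / (2·(1)) = 3/20 m/s
check:
stop time T_s = (3/20)/(1/2) = 0.3000 s
robot in T_r: 0.1500·0.0400 = 0.0060 m
robot under decel: 0.1500²/(2·0.5000) = 0.0225 m
human closes 1.2000·0.3400 = 0.4080 m
margins: 0.2500+0.0500+0.0250 = 0.3250 m
sum ≈ 0.0060+0.0225+0.4080+0.3250 ≈ 0.7615 m = S ✓

v_R_max = 3/20 m/s = 0.1500 m/s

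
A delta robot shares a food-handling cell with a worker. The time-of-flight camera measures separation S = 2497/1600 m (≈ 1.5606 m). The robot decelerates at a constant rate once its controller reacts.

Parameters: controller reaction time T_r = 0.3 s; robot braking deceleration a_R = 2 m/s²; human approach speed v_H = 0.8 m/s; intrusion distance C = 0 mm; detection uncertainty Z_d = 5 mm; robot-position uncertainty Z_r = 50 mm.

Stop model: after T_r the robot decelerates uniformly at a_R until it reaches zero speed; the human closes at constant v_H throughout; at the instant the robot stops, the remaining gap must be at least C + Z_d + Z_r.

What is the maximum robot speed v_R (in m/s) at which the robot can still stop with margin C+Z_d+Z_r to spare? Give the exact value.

v_R_max = 5/4 m/s = 1.2500 m/s

collect terms ⇒ (1/4)·v_R² + (7/10)·v_R + (-81/64) = 0
  disc = (7/10)² − 4·(1/4)·(-81/64) = 2809/1600 ; √disc = 53/40
  v_R = (−(7/10) + 53/40) / (2·(1/4)) = 5/4 m/s
check:
braking lasts T_s = (5/4)/2 = 0.6250 s
reaction-phase robot travel = 1.2500·0.3000 = 0.3750 m
robot under decel: 1.2500²/(2·2.0000) = 0.3906 m
person approaches 0.8000·(0.3000+0.6250) = 0.7400 m
residual clearance needed = 0.0000+0.0050+0.0500 = 0.0550 m
sum ≈ 0.3750+0.3906+0.7400+0.0550 ≈ 1.5606 m = S ✓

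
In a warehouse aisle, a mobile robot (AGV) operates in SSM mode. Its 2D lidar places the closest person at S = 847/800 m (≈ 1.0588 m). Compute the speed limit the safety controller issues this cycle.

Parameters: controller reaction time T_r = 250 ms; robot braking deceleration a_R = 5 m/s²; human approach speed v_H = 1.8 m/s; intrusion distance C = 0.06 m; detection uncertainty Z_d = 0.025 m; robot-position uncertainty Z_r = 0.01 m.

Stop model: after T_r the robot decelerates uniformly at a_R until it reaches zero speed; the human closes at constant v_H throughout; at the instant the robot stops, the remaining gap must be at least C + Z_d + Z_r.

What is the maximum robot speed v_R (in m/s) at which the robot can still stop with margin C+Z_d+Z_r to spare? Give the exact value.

at the boundary: (1/10)·v² + (61/100)·v + (-411/800) = 0
  disc = (61/100)² − 4·(1/10)·(-411/800) = 361/625 ; √disc = 19/25
  v_R = (−(61/100) + 19/25) / (2·(1/10)) = 3/4 m/s
check:
T_s = v_R/a_R = (3/4)/5 = 0.1500 s
reaction-phase robot travel = 0.7500·0.2500 = 0.1875 m
robot covers 0.7500·0.1500 − ½·5.0000·0.1500² = 0.0563 m while stopping
person approaches 1.8000·(0.2500+0.1500) = 0.7200 m
residual clearance needed = 0.0600+0.0250+0.0100 = 0.0950 m
sum ≈ 0.1875+0.0563+0.7200+0.0950 ≈ 1.0588 m = S ✓

v_R_max = 3/4 m/s = 0.7500 m/s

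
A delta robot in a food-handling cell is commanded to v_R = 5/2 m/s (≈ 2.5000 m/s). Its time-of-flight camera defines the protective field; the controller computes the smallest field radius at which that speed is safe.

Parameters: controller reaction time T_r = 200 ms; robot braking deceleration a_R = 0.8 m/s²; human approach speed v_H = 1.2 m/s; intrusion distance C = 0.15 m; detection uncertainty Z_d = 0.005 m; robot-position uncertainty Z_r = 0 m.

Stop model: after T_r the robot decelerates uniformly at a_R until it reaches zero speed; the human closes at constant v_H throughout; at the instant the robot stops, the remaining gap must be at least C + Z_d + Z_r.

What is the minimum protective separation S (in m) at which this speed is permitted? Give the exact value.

stop time T_s = (5/2)/(4/5) = 3.1250 s
robot covers v_R·T_r = 2.5000·0.2000 = 0.5000 m before braking
robot under decel: 2.5000²/(2·0.8000) = 3.9062 m
human closes 1.2000·3.3250 = 3.9900 m
C+Z_d+Z_r = 0.1500+0.0050+0.0000 = 0.1550 m
S_min ≈ 0.5000+3.9062+3.9900+0.1550  ⇒  S_min = 6841/800 m

S_min = 6841/800 m = 8.5512 m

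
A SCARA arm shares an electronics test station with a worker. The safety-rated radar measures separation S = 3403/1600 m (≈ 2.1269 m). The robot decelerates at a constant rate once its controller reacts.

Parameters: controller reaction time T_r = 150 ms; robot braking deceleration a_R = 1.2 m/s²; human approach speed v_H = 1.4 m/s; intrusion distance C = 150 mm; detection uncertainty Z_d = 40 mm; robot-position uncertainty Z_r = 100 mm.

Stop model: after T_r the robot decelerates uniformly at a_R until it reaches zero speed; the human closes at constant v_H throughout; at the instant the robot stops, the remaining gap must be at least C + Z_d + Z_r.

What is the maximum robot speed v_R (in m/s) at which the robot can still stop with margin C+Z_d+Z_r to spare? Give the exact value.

v_R_max = 19/20 m/s = 0.9500 m/s

collect terms ⇒ (5/12)·v_R² + (79/60)·v_R + (-2603/1600) = 0
  disc = (79/60)² − 4·(5/12)·(-2603/1600) = 64009/14400 ; √disc = 253/120
  v_R = (−(79/60) + 253/120) / (2·(5/12)) = 19/20 m/s
check:
braking lasts T_s = (19/20)/(6/5) = 0.7917 s
robot covers v_R·T_r = 0.9500·0.1500 = 0.1425 m before braking
robot covers 0.9500·0.7917 − ½·1.2000·0.7917² = 0.3760 m while stopping
human closes 1.4000·0.9417 = 1.3183 m
C+Z_d+Z_r = 0.1500+0.0400+0.1000 = 0.2900 m
sum ≈ 0.1425+0.3760+1.3183+0.2900 ≈ 2.1269 m = S ✓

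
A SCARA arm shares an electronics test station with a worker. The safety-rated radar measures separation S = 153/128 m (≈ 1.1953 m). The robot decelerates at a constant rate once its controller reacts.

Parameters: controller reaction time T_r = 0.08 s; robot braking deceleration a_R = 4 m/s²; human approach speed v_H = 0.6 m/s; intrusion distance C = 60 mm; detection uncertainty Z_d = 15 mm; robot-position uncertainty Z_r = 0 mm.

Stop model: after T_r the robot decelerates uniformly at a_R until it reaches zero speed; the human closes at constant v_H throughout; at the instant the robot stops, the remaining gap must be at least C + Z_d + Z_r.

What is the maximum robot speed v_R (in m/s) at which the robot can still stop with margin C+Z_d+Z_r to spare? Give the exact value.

v_R_max = 43/20 m/s = 2.1500 m/s

collect terms ⇒ (1/8)·v_R² + (23/100)·v_R + (-17157/16000) = 0
  disc = (23/100)² − 4·(1/8)·(-17157/16000) = 94249/160000 ; √disc = 307/400
  v_R = (−(23/100) + 307/400) / (2·(1/8)) = 43/20 m/s
check:
braking lasts T_s = (43/20)/4 = 0.5375 s
robot covers v_R·T_r = 2.1500·0.0800 = 0.1720 m before braking
robot under decel: 2.1500²/(2·4.0000) = 0.5778 m
human closes 0.6000·0.6175 = 0.3705 m
C+Z_d+Z_r = 0.0600+0.0150+0.0000 = 0.0750 m
sum ≈ 0.1720+0.5778+0.3705+0.0750 ≈ 1.1953 m = S ✓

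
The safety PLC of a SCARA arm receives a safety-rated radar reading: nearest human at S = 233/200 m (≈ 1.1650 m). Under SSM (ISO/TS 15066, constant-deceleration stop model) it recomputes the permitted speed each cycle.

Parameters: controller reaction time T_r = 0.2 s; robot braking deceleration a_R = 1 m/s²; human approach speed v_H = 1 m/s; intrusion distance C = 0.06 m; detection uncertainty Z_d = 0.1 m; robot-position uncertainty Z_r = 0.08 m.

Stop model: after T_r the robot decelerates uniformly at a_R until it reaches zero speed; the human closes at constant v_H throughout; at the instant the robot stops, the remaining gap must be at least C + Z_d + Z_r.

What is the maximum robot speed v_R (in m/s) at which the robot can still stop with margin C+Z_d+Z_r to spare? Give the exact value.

v_R_max = 1/2 m/s = 0.5000 m/s

at the boundary: (1/2)·v² + (6/5)·v + (-29/40) = 0
  disc = (6/5)² − 4·(1/2)·(-29/40) = 289/100 ; √disc = 17/10
  v_R = (−(6/5) + 17/10) / (2·(1/2)) = 1/2 m/s
check:
T_s = v_R/a_R = (1/2)/1 = 0.5000 s
robot in T_r: 0.5000·0.2000 = 0.1000 m
robot under decel: 0.5000²/(2·1.0000) = 0.1250 m
person approaches 1.0000·(0.2000+0.5000) = 0.7000 m
residual clearance needed = 0.0600+0.1000+0.0800 = 0.2400 m
sum ≈ 0.1000+0.1250+0.7000+0.2400 ≈ 1.1650 m = S ✓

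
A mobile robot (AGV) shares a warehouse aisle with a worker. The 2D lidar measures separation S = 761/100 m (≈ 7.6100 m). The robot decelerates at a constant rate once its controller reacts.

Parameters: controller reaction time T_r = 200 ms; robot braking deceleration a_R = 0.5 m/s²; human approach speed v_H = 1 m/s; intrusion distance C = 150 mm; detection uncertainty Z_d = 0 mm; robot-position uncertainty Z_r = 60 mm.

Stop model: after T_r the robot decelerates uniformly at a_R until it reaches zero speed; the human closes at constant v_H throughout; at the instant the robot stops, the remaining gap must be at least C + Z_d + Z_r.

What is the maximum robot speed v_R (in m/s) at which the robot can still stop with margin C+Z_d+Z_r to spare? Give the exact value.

at the boundary: (1)·v² + (11/5)·v + (-36/5) = 0
  disc = (11/5)² − 4·(1)·(-36/5) = 841/25 ; √disc = 29/5
  v_R = (−(11/5) + 29/5) / (2·(1)) = 9/5 m/s
check:
T_s = v_R/a_R = (9/5)/(1/2) = 3.6000 s
robot covers v_R·T_r = 1.8000·0.2000 = 0.3600 m before braking
robot covers 1.8000·3.6000 − ½·0.5000·3.6000² = 3.2400 m while stopping
human over T_r+T_s: 1.0000·(0.2000+3.6000) = 3.8000 m
C+Z_d+Z_r = 0.1500+0.0000+0.0600 = 0.2100 m
sum ≈ 0.3600+3.2400+3.8000+0.2100 ≈ 7.6100 m = S ✓

v_R_max = 9/5 m/s = 1.8000 m/s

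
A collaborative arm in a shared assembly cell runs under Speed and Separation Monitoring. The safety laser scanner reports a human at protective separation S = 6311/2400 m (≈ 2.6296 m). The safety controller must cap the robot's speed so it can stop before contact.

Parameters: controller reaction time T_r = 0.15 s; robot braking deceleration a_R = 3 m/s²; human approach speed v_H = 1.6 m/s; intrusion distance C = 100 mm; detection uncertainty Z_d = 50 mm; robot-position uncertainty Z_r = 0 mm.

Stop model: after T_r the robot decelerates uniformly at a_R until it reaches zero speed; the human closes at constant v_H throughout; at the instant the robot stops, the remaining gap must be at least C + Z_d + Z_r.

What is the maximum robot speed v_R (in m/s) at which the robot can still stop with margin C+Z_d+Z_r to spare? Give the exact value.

v_R_max = 43/20 m/s = 2.1500 m/s

quadratic (1/6)·v² + (41/60)·v + (-215/96) = 0
  disc = (41/60)² − 4·(1/6)·(-215/96) = 49/25 ; √disc = 7/5
  v_R = (−(41/60) + 7/5) / (2·(1/6)) = 43/20 m/s
check:
T_s = v_R/a_R = (43/20)/3 = 0.7167 s
reaction-phase robot travel = 2.1500·0.1500 = 0.3225 m
robot covers 2.1500·0.7167 − ½·3.0000·0.7167² = 0.7704 m while stopping
human over T_r+T_s: 1.6000·(0.1500+0.7167) = 1.3867 m
residual clearance needed = 0.1000+0.0500+0.0000 = 0.1500 m
sum ≈ 0.3225+0.7704+1.3867+0.1500 ≈ 2.6296 m = S ✓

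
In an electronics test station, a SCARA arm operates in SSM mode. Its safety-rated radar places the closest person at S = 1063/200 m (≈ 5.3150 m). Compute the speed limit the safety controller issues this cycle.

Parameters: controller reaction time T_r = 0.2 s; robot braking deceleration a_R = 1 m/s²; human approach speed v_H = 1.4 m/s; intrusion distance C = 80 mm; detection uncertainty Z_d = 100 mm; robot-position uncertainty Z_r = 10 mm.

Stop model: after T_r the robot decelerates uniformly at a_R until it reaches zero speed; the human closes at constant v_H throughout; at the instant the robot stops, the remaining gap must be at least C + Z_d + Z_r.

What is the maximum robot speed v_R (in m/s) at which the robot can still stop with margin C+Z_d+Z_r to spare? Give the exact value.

at the boundary: (1/2)·v² + (8/5)·v + (-969/200) = 0
  disc = (8/5)² − 4·(1/2)·(-969/200) = 49/4 ; √disc = 7/2
  v_R = (−(8/5) + 7/2) / (2·(1/2)) = 19/10 m/s
check:
stop time T_s = (19/10)/1 = 1.9000 s
reaction-phase robot travel = 1.9000·0.2000 = 0.3800 m
robot under decel: 1.9000²/(2·1.0000) = 1.8050 m
person approaches 1.4000·(0.2000+1.9000) = 2.9400 m
C+Z_d+Z_r = 0.0800+0.1000+0.0100 = 0.1900 m
sum ≈ 0.3800+1.8050+2.9400+0.1900 ≈ 5.3150 m = S ✓

v_R_max = 19/10 m/s = 1.9000 m/s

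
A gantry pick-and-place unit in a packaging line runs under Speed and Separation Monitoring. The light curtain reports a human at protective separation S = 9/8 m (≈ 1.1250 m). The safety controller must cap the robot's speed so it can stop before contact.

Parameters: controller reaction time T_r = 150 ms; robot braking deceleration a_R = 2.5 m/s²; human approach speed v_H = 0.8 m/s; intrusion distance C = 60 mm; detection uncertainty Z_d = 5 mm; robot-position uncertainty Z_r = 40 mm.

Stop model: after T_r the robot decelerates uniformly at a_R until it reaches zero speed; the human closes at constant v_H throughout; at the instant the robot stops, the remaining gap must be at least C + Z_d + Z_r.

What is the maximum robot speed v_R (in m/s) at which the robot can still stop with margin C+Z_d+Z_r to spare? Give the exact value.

v_R_max = 5/4 m/s = 1.2500 m/s

at the boundary: (1/5)·v² + (47/100)·v + (-9/10) = 0
  disc = (47/100)² − 4·(1/5)·(-9/10) = 9409/10000 ; √disc = 97/100
  v_R = (−(47/100) + 97/100) / (2·(1/5)) = 5/4 m/s
check:
stop time T_s = (5/4)/(5/2) = 0.5000 s
robot covers v_R·T_r = 1.2500·0.1500 = 0.1875 m before braking
robot covers 1.2500·0.5000 − ½·2.5000·0.5000² = 0.3125 m while stopping
human over T_r+T_s: 0.8000·(0.1500+0.5000) = 0.5200 m
margins: 0.0600+0.0050+0.0400 = 0.1050 m
sum ≈ 0.1875+0.3125+0.5200+0.1050 ≈ 1.1250 m = S ✓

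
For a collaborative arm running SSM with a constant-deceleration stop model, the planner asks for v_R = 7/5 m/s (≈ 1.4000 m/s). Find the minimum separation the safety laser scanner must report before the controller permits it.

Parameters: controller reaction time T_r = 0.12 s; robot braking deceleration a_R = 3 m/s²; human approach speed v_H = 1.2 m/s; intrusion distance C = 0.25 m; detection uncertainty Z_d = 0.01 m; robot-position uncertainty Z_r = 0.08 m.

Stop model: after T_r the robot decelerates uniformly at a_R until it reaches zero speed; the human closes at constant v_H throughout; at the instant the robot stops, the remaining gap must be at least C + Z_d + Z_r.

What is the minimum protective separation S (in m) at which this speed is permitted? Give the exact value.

T_s = v_R/a_R = (7/5)/3 = 0.4667 s
robot in T_r: 1.4000·0.1200 = 0.1680 m
braking distance = 1.4000²/(2·3.0000) = 0.3267 m
human over T_r+T_s: 1.2000·(0.1200+0.4667) = 0.7040 m
residual clearance needed = 0.2500+0.0100+0.0800 = 0.3400 m
S_min ≈ 0.1680+0.3267+0.7040+0.3400  ⇒  S_min = 577/375 m

S_min = 577/375 m = 1.5387 m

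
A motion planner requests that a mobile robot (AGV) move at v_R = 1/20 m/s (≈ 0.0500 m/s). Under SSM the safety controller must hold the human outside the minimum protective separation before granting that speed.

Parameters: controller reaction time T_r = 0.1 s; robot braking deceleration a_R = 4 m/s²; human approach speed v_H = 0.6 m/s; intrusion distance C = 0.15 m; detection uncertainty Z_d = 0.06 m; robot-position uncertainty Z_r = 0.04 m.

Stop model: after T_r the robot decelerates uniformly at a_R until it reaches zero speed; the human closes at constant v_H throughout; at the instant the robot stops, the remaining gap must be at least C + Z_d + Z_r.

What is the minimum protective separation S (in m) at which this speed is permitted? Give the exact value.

S_min = 1033/3200 m = 0.3228 m

T_s = v_R/a_R = (1/20)/4 = 0.0125 s
robot covers v_R·T_r = 0.0500·0.1000 = 0.0050 m before braking
braking distance = 0.0500²/(2·4.0000) = 0.0003 m
human closes 0.6000·0.1125 = 0.0675 m
residual clearance needed = 0.1500+0.0600+0.0400 = 0.2500 m
S_min ≈ 0.0050+0.0003+0.0675+0.2500  ⇒  S_min = 1033/3200 m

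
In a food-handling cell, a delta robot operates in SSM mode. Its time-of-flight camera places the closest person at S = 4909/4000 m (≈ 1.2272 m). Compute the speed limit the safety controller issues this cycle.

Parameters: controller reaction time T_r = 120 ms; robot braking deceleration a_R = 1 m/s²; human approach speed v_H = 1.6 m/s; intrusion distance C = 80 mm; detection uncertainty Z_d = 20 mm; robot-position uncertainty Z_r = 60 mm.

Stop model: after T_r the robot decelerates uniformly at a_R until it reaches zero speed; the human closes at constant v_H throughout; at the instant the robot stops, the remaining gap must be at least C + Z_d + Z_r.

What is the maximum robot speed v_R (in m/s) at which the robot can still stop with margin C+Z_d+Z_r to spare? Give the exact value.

collect terms ⇒ (1/2)·v_R² + (43/25)·v_R + (-3501/4000) = 0
  disc = (43/25)² − 4·(1/2)·(-3501/4000) = 47089/10000 ; √disc = 217/100
  v_R = (−(43/25) + 217/100) / (2·(1/2)) = 9/20 m/s
check:
T_s = v_R/a_R = (9/20)/1 = 0.4500 s
robot covers v_R·T_r = 0.4500·0.1200 = 0.0540 m before braking
robot under decel: 0.4500²/(2·1.0000) = 0.1013 m
person approaches 1.6000·(0.1200+0.4500) = 0.9120 m
margins: 0.0800+0.0200+0.0600 = 0.1600 m
sum ≈ 0.0540+0.1013+0.9120+0.1600 ≈ 1.2272 m = S ✓

v_R_max = 9/20 m/s = 0.4500 m/s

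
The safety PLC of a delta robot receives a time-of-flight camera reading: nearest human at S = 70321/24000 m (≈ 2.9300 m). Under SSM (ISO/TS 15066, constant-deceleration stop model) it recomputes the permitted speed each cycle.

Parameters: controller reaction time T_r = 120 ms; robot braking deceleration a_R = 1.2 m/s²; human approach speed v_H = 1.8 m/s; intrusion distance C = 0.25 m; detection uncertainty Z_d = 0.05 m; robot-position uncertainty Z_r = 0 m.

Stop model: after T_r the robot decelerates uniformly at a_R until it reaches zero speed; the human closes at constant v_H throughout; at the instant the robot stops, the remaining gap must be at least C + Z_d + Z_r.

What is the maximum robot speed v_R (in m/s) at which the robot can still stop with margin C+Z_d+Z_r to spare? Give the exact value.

collect terms ⇒ (5/12)·v_R² + (81/50)·v_R + (-57937/24000) = 0
  disc = (81/50)² − 4·(5/12)·(-57937/24000) = 2393209/360000 ; √disc = 1547/600
  v_R = (−(81/50) + 1547/600) / (2·(5/12)) = 23/20 m/s
check:
stop time T_s = (23/20)/(6/5) = 0.9583 s
robot in T_r: 1.1500·0.1200 = 0.1380 m
robot covers 1.1500·0.9583 − ½·1.2000·0.9583² = 0.5510 m while stopping
person approaches 1.8000·(0.1200+0.9583) = 1.9410 m
margins: 0.2500+0.0500+0.0000 = 0.3000 m
sum ≈ 0.1380+0.5510+1.9410+0.3000 ≈ 2.9300 m = S ✓

v_R_max = 23/20 m/s = 1.1500 m/s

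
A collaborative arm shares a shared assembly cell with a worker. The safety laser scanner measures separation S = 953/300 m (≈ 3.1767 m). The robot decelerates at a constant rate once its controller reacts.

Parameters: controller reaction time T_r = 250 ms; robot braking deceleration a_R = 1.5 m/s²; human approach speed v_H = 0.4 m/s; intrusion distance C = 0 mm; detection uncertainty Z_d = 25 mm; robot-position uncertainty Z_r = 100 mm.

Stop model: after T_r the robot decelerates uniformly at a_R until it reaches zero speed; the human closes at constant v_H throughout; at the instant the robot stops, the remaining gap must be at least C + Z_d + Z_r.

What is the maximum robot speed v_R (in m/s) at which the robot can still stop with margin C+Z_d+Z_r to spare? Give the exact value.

v_R_max = 23/10 m/s = 2.3000 m/s

at the boundary: (1/3)·v² + (31/60)·v + (-1771/600) = 0
  disc = (31/60)² − 4·(1/3)·(-1771/600) = 1681/400 ; √disc = 41/20
  v_R = (−(31/60) + 41/20) / (2·(1/3)) = 23/10 m/s
check:
T_s = v_R/a_R = (23/10)/(3/2) = 1.5333 s
robot covers v_R·T_r = 2.3000·0.2500 = 0.5750 m before braking
robot under decel: 2.3000²/(2·1.5000) = 1.7633 m
person approaches 0.4000·(0.2500+1.5333) = 0.7133 m
residual clearance needed = 0.0000+0.0250+0.1000 = 0.1250 m
sum ≈ 0.5750+1.7633+0.7133+0.1250 ≈ 3.1767 m = S ✓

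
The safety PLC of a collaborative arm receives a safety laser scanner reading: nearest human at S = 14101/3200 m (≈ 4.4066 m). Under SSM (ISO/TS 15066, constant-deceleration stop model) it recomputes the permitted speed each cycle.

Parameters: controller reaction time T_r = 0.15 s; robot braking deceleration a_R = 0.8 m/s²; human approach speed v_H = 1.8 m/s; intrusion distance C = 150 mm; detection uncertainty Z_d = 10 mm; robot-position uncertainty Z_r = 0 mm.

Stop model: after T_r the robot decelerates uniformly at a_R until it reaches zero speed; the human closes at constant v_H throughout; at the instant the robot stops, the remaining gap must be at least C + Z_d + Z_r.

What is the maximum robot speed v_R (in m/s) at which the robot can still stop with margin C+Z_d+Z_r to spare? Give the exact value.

v_R_max = 5/4 m/s = 1.2500 m/s

collect terms ⇒ (5/8)·v_R² + (12/5)·v_R + (-509/128) = 0
  disc = (12/5)² − 4·(5/8)·(-509/128) = 100489/6400 ; √disc = 317/80
  v_R = (−(12/5) + 317/80) / (2·(5/8)) = 5/4 m/s
check:
braking lasts T_s = (5/4)/(4/5) = 1.5625 s
reaction-phase robot travel = 1.2500·0.1500 = 0.1875 m
robot under decel: 1.2500²/(2·0.8000) = 0.9766 m
human over T_r+T_s: 1.8000·(0.1500+1.5625) = 3.0825 m
C+Z_d+Z_r = 0.1500+0.0100+0.0000 = 0.1600 m
sum ≈ 0.1875+0.9766+3.0825+0.1600 ≈ 4.4066 m = S ✓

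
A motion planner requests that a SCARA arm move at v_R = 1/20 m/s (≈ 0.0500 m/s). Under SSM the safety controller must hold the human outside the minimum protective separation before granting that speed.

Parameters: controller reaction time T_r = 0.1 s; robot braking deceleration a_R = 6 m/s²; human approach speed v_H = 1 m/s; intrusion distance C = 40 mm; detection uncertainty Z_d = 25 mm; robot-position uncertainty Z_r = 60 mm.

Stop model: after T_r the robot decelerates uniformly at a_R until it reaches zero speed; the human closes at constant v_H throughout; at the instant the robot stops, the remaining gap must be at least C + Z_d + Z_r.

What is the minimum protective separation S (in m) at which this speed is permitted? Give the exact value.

stop time T_s = (1/20)/6 = 0.0083 s
reaction-phase robot travel = 0.0500·0.1000 = 0.0050 m
robot under decel: 0.0500²/(2·6.0000) = 0.0002 m
person approaches 1.0000·(0.1000+0.0083) = 0.1083 m
residual clearance needed = 0.0400+0.0250+0.0600 = 0.1250 m
S_min ≈ 0.0050+0.0002+0.1083+0.1250  ⇒  S_min = 229/960 m

S_min = 229/960 m = 0.2385 m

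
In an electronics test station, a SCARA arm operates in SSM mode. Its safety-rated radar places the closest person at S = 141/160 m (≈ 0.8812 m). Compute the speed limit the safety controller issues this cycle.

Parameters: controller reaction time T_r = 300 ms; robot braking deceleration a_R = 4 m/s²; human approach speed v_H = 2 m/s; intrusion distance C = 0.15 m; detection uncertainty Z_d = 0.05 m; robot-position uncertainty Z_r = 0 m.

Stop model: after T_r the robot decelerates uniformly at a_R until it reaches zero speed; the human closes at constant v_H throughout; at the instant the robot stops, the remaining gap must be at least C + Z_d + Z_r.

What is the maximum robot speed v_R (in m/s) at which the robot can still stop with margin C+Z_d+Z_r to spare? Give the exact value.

v_R_max = 1/10 m/s = 0.1000 m/s

quadratic (1/8)·v² + (4/5)·v + (-13/160) = 0
  disc = (4/5)² − 4·(1/8)·(-13/160) = 1089/1600 ; √disc = 33/40
  v_R = (−(4/5) + 33/40) / (2·(1/8)) = 1/10 m/s
check:
stop time T_s = (1/10)/4 = 0.0250 s
reaction-phase robot travel = 0.1000·0.3000 = 0.0300 m
robot covers 0.1000·0.0250 − ½·4.0000·0.0250² = 0.0013 m while stopping
human closes 2.0000·0.3250 = 0.6500 m
residual clearance needed = 0.1500+0.0500+0.0000 = 0.2000 m
sum ≈ 0.0300+0.0013+0.6500+0.2000 ≈ 0.8812 m = S ✓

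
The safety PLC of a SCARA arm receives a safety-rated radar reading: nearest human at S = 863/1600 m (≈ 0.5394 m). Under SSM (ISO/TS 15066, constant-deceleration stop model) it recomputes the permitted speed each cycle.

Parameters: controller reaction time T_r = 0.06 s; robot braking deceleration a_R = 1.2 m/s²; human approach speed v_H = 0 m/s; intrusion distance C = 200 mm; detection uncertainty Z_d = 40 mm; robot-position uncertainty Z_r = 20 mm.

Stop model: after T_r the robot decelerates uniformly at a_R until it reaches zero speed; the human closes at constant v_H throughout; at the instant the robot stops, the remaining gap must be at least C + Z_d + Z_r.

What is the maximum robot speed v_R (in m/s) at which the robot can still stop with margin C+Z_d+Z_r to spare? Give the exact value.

quadratic (5/12)·v² + (3/50)·v + (-447/1600) = 0
  disc = (3/50)² − 4·(5/12)·(-447/1600) = 18769/40000 ; √disc = 137/200
  v_R = (−(3/50) + 137/200) / (2·(5/12)) = 3/4 m/s
check:
braking lasts T_s = (3/4)/(6/5) = 0.6250 s
reaction-phase robot travel = 0.7500·0.0600 = 0.0450 m
robot covers 0.7500·0.6250 − ½·1.2000·0.6250² = 0.2344 m while stopping
human over T_r+T_s: 0.0000·(0.0600+0.6250) = 0.0000 m
C+Z_d+Z_r = 0.2000+0.0400+0.0200 = 0.2600 m
sum ≈ 0.0450+0.2344+0.0000+0.2600 ≈ 0.5394 m = S ✓

v_R_max = 3/4 m/s = 0.7500 m/s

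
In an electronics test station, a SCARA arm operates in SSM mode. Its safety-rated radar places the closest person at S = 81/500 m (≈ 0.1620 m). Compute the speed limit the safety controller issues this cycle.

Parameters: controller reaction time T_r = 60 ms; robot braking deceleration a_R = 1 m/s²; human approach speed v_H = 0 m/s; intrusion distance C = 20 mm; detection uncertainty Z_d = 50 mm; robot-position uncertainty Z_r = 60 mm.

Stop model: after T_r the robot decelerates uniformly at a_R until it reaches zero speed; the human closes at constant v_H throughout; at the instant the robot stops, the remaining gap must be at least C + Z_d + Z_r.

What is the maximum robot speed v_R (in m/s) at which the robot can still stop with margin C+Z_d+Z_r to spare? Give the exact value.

at the boundary: (1/2)·v² + (3/50)·v + (-4/125) = 0
  disc = (3/50)² − 4·(1/2)·(-4/125) = 169/2500 ; √disc = 13/50
  v_R = (−(3/50) + 13/50) / (2·(1/2)) = 1/5 m/s
check:
T_s = v_R/a_R = (1/5)/1 = 0.2000 s
reaction-phase robot travel = 0.2000·0.0600 = 0.0120 m
robot under decel: 0.2000²/(2·1.0000) = 0.0200 m
person approaches 0.0000·(0.0600+0.2000) = 0.0000 m
C+Z_d+Z_r = 0.0200+0.0500+0.0600 = 0.1300 m
sum ≈ 0.0120+0.0200+0.0000+0.1300 ≈ 0.1620 m = S ✓

v_R_max = 1/5 m/s = 0.2000 m/s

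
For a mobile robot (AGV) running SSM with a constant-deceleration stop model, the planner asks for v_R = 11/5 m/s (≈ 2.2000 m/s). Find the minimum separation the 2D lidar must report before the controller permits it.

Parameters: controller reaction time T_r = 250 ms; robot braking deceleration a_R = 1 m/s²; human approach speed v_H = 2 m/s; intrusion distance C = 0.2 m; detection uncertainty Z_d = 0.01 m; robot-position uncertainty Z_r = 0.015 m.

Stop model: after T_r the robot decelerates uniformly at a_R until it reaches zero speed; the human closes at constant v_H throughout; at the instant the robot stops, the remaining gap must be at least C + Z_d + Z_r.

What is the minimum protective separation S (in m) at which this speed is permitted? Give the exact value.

braking lasts T_s = (11/5)/1 = 2.2000 s
robot covers v_R·T_r = 2.2000·0.2500 = 0.5500 m before braking
robot under decel: 2.2000²/(2·1.0000) = 2.4200 m
person approaches 2.0000·(0.2500+2.2000) = 4.9000 m
margins: 0.2000+0.0100+0.0150 = 0.2250 m
S_min ≈ 0.5500+2.4200+4.9000+0.2250  ⇒  S_min = 1619/200 m

S_min = 1619/200 m = 8.0950 m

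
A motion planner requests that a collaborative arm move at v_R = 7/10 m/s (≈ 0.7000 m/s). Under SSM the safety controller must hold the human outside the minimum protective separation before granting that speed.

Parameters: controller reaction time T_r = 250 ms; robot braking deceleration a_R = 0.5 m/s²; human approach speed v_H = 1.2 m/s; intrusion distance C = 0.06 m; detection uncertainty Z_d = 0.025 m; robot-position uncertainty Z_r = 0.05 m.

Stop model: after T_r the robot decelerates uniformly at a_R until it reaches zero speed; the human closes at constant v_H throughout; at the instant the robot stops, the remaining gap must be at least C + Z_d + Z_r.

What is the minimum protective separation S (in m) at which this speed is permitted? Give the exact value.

S_min = 139/50 m = 2.7800 m

T_s = v_R/a_R = (7/10)/(1/2) = 1.4000 s
robot covers v_R·T_r = 0.7000·0.2500 = 0.1750 m before braking
robot under decel: 0.7000²/(2·0.5000) = 0.4900 m
person approaches 1.2000·(0.2500+1.4000) = 1.9800 m
residual clearance needed = 0.0600+0.0250+0.0500 = 0.1350 m
S_min ≈ 0.1750+0.4900+1.9800+0.1350  ⇒  S_min = 139/50 m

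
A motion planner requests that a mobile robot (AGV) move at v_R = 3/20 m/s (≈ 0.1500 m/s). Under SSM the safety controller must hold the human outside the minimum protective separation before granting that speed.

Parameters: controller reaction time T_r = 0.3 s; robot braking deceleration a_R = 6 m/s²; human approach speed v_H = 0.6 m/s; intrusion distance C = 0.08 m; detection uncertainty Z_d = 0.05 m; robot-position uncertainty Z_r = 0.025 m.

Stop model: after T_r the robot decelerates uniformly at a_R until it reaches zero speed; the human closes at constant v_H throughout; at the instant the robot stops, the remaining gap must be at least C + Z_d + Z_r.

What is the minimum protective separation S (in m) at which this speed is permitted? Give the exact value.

S_min = 127/320 m = 0.3969 m

T_s = v_R/a_R = (3/20)/6 = 0.0250 s
reaction-phase robot travel = 0.1500·0.3000 = 0.0450 m
robot covers 0.1500·0.0250 − ½·6.0000·0.0250² = 0.0019 m while stopping
human over T_r+T_s: 0.6000·(0.3000+0.0250) = 0.1950 m
residual clearance needed = 0.0800+0.0500+0.0250 = 0.1550 m
S_min ≈ 0.0450+0.0019+0.1950+0.1550  ⇒  S_min = 127/320 m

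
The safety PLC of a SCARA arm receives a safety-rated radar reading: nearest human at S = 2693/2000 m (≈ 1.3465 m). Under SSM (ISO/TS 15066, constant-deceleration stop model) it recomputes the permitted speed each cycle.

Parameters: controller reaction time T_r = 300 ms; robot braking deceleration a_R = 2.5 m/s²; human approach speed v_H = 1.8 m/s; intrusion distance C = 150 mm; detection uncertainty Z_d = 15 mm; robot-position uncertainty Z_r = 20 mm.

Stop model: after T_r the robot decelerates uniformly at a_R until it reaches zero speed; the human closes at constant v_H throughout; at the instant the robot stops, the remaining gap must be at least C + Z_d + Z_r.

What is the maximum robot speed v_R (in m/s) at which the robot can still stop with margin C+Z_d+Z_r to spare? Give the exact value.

quadratic (1/5)·v² + (51/50)·v + (-1243/2000) = 0
  disc = (51/50)² − 4·(1/5)·(-1243/2000) = 961/625 ; √disc = 31/25
  v_R = (−(51/50) + 31/25) / (2·(1/5)) = 11/20 m/s
check:
T_s = v_R/a_R = (11/20)/(5/2) = 0.2200 s
robot in T_r: 0.5500·0.3000 = 0.1650 m
robot covers 0.5500·0.2200 − ½·2.5000·0.2200² = 0.0605 m while stopping
human over T_r+T_s: 1.8000·(0.3000+0.2200) = 0.9360 m
residual clearance needed = 0.1500+0.0150+0.0200 = 0.1850 m
sum ≈ 0.1650+0.0605+0.9360+0.1850 ≈ 1.3465 m = S ✓

v_R_max = 11/20 m/s = 0.5500 m/s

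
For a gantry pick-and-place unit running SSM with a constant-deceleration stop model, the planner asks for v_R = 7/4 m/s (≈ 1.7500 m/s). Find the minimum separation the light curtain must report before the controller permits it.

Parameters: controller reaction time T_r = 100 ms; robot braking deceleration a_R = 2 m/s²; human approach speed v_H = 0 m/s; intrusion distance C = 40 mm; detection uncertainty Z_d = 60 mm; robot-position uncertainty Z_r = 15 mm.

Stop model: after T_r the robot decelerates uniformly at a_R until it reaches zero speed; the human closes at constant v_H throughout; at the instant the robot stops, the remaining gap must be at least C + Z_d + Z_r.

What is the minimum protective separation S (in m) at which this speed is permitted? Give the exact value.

S_min = 1689/1600 m = 1.0556 m

braking lasts T_s = (7/4)/2 = 0.8750 s
reaction-phase robot travel = 1.7500·0.1000 = 0.1750 m
braking distance = 1.7500²/(2·2.0000) = 0.7656 m
human over T_r+T_s: 0.0000·(0.1000+0.8750) = 0.0000 m
residual clearance needed = 0.0400+0.0600+0.0150 = 0.1150 m
S_min ≈ 0.1750+0.7656+0.0000+0.1150  ⇒  S_min = 1689/1600 m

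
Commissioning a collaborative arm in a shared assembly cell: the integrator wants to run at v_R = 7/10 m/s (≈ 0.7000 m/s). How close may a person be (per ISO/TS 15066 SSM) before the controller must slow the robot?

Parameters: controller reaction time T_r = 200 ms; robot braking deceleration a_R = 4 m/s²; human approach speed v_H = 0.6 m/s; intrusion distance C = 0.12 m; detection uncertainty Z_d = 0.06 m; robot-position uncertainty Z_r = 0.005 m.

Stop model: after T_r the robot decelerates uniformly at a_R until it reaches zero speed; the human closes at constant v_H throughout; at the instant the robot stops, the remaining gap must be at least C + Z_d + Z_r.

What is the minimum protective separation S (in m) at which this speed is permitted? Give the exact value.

S_min = 489/800 m = 0.6112 m

T_s = v_R/a_R = (7/10)/4 = 0.1750 s
robot in T_r: 0.7000·0.2000 = 0.1400 m
braking distance = 0.7000²/(2·4.0000) = 0.0612 m
person approaches 0.6000·(0.2000+0.1750) = 0.2250 m
margins: 0.1200+0.0600+0.0050 = 0.1850 m
S_min ≈ 0.1400+0.0612+0.2250+0.1850  ⇒  S_min = 489/800 m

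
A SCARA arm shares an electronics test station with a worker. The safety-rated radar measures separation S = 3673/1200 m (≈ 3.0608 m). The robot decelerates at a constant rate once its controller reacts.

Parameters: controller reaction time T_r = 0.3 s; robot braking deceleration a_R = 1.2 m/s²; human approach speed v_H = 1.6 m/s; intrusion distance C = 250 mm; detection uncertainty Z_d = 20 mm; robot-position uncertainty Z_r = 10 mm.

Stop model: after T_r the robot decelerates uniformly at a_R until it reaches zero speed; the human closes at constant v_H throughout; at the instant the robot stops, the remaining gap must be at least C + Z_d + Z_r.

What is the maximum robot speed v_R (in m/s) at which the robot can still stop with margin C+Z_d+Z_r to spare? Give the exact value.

v_R_max = 11/10 m/s = 1.1000 m/s

at the boundary: (5/12)·v² + (49/30)·v + (-2761/1200) = 0
  disc = (49/30)² − 4·(5/12)·(-2761/1200) = 2601/400 ; √disc = 51/20
  v_R = (−(49/30) + 51/20) / (2·(5/12)) = 11/10 m/s
check:
braking lasts T_s = (11/10)/(6/5) = 0.9167 s
robot in T_r: 1.1000·0.3000 = 0.3300 m
robot covers 1.1000·0.9167 − ½·1.2000·0.9167² = 0.5042 m while stopping
human closes 1.6000·1.2167 = 1.9467 m
residual clearance needed = 0.2500+0.0200+0.0100 = 0.2800 m
sum ≈ 0.3300+0.5042+1.9467+0.2800 ≈ 3.0608 m = S ✓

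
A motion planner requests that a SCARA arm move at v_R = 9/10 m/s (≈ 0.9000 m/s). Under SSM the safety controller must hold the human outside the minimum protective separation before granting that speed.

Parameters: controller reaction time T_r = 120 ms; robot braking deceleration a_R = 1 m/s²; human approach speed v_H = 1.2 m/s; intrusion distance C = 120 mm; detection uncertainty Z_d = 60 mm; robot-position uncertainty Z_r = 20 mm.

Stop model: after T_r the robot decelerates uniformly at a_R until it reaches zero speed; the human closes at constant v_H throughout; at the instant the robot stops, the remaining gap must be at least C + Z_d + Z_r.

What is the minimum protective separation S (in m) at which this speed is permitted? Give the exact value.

S_min = 1937/1000 m = 1.9370 m

braking lasts T_s = (9/10)/1 = 0.9000 s
reaction-phase robot travel = 0.9000·0.1200 = 0.1080 m
robot covers 0.9000·0.9000 − ½·1.0000·0.9000² = 0.4050 m while stopping
human closes 1.2000·1.0200 = 1.2240 m
C+Z_d+Z_r = 0.1200+0.0600+0.0200 = 0.2000 m
S_min ≈ 0.1080+0.4050+1.2240+0.2000  ⇒  S_min = 1937/1000 m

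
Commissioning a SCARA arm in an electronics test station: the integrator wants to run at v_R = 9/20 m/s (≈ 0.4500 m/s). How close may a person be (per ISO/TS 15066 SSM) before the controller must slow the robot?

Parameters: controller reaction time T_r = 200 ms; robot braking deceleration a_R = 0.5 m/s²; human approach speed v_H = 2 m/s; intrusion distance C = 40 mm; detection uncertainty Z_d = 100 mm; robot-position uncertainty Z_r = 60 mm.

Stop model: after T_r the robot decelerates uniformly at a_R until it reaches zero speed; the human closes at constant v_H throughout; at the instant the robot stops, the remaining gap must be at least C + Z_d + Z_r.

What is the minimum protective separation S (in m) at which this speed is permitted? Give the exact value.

stop time T_s = (9/20)/(1/2) = 0.9000 s
robot in T_r: 0.4500·0.2000 = 0.0900 m
robot under decel: 0.4500²/(2·0.5000) = 0.2025 m
human over T_r+T_s: 2.0000·(0.2000+0.9000) = 2.2000 m
margins: 0.0400+0.1000+0.0600 = 0.2000 m
S_min ≈ 0.0900+0.2025+2.2000+0.2000  ⇒  S_min = 1077/400 m

S_min = 1077/400 m = 2.6925 m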